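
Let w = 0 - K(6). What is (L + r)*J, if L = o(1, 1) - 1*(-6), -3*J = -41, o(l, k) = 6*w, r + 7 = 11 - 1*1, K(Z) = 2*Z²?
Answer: -5781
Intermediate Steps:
r = 3 (r = -7 + (11 - 1*1) = -7 + (11 - 1) = -7 + 10 = 3)
w = -72 (w = 0 - 2*6² = 0 - 2*36 = 0 - 1*72 = 0 - 72 = -72)
o(l, k) = -432 (o(l, k) = 6*(-72) = -432)
J = 41/3 (J = -⅓*(-41) = 41/3 ≈ 13.667)
L = -426 (L = -432 - 1*(-6) = -432 + 6 = -426)
(L + r)*J = (-426 + 3)*(41/3) = -423*41/3 = -5781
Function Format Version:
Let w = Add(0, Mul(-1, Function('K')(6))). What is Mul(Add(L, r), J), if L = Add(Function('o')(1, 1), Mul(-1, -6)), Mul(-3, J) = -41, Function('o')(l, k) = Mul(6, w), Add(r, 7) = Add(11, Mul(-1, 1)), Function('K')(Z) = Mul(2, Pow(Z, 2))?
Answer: -5781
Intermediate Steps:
r = 3 (r = Add(-7, Add(11, Mul(-1, 1))) = Add(-7, Add(11, -1)) = Add(-7, 10) = 3)
w = -72 (w = Add(0, Mul(-1, Mul(2, Pow(6, 2)))) = Add(0, Mul(-1, Mul(2, 36))) = Add(0, Mul(-1, 72)) = Add(0, -72) = -72)
Function('o')(l, k) = -432 (Function('o')(l, k) = Mul(6, -72) = -432)
J = Rational(41, 3) (J = Mul(Rational(-1, 3), -41) = Rational(41, 3) ≈ 13.667)
L = -426 (L = Add(-432, Mul(-1, -6)) = Add(-432, 6) = -426)
Mul(Add(L, r), J) = Mul(Add(-426, 3), Rational(41, 3)) = Mul(-423, Rational(41, 3)) = -5781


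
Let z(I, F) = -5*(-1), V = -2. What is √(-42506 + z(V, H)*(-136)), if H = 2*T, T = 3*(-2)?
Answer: I*√43186 ≈ 207.81*I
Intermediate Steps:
T = -6
H = -12 (H = 2*(-6) = -12)
z(I, F) = 5
√(-42506 + z(V, H)*(-136)) = √(-42506 + 5*(-136)) = √(-42506 - 680) = √(-43186) = I*√43186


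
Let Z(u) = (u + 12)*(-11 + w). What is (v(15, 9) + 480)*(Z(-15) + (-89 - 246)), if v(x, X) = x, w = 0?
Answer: -149490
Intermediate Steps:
Z(u) = -132 - 11*u (Z(u) = (u + 12)*(-11 + 0) = (12 + u)*(-11) = -132 - 11*u)
(v(15, 9) + 480)*(Z(-15) + (-89 - 246)) = (15 + 480)*((-132 - 11*(-15)) + (-89 - 246)) = 495*((-132 + 165) - 335) = 495*(33 - 335) = 495*(-302) = -149490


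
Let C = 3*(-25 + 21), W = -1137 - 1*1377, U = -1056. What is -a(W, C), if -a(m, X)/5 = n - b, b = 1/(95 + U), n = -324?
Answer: -1556815/961 ≈ -1620.0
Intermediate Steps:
W = -2514 (W = -1137 - 1377 = -2514)
C = -12 (C = 3*(-4) = -12)
b = -1/961 (b = 1/(95 - 1056) = 1/(-961) = -1/961 ≈ -0.0010406)
a(m, X) = 1556815/961 (a(m, X) = -5*(-324 - 1*(-1/961)) = -5*(-324 + 1/961) = -5*(-311363/961) = 1556815/961)
-a(W, C) = -1*1556815/961 = -1556815/961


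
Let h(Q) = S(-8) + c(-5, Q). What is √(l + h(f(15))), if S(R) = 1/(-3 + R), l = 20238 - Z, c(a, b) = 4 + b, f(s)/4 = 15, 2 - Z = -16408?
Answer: √470921/11 ≈ 62.385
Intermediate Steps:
Z = 16410 (Z = 2 - 1*(-16408) = 2 + 16408 = 16410)
f(s) = 60 (f(s) = 4*15 = 60)
l = 3828 (l = 20238 - 1*16410 = 20238 - 16410 = 3828)
h(Q) = 43/11 + Q (h(Q) = 1/(-3 - 8) + (4 + Q) = 1/(-11) + (4 + Q) = -1/11 + (4 + Q) = 43/11 + Q)
√(l + h(f(15))) = √(3828 + (43/11 + 60)) = √(3828 + 703/11) = √(42811/11) = √470921/11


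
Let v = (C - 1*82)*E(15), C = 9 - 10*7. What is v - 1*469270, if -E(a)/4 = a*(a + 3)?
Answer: -314830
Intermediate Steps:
C = -61 (C = 9 - 70 = -61)
E(a) = -4*a*(3 + a) (E(a) = -4*a*(a + 3) = -4*a*(3 + a))
v = 154440 (v = (-61 - 1*82)*(-4*15*(3 + 15)) = (-61 - 82)*(-4*15*18) = -143*(-1080) = 154440)
v - 1*469270 = 154440 - 1*469270 = 154440 - 469270 = -314830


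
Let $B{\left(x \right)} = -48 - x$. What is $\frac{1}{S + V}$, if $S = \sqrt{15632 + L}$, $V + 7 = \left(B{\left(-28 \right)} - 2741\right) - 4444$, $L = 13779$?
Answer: $- \frac{7212}{51983533} - \frac{\sqrt{29411}}{51983533} \approx -0.00014204$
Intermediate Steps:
$V = -7212$ ($V = -7 - 7205 = -7212$)
$S = \sqrt{29411}$ ($S = \sqrt{15632 + 13779} = \sqrt{29411} \approx 171.5$)
$\frac{1}{S + V} = \frac{1}{\sqrt{29411} - 7212} = \frac{1}{-7212 + \sqrt{29411}}$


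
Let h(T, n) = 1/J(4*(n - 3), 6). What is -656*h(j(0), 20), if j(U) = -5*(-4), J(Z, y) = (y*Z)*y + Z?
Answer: -164/629 ≈ -0.26073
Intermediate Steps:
J(Z, y) = Z + Z*y² (J(Z, y) = (Z*y)*y + Z = Z*y² + Z = Z + Z*y²)
j(U) = 20
h(T, n) = 1/(-444 + 148*n) (h(T, n) = 1/((4*(n - 3))*(1 + 6²)) = 1/((4*(-3 + n))*(1 + 36)) = 1/((-12 + 4*n)*37) = 1/(-444 + 148*n))
-656*h(j(0), 20) = -164/(37*(-3 + 20)) = -164/(37*17) = -656*1/2516 = -164/629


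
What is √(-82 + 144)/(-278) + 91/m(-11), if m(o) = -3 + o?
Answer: -13/2 - √62/278 ≈ -6.5283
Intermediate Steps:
√(-82 + 144)/(-278) + 91/m(-11) = √(-82 + 144)/(-278) + 91/(-3 - 11) = √62*(-1/278) + 91/(-14) = -√62/278 + 91*(-1/14) = -√62/278 - 13/2 = -13/2 - √62/278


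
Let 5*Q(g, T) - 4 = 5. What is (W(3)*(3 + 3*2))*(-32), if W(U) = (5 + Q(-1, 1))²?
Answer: -332928/25 ≈ -13317.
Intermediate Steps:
Q(g, T) = 9/5 (Q(g, T) = ⅘ + (⅕)*5 = ⅘ + 1 = 9/5)
W(U) = 1156/25 (W(U) = (5 + 9/5)² = (34/5)² = 1156/25)
(W(3)*(3 + 3*2))*(-32) = (1156*(3 + 3*2)/25)*(-32) = (1156*(3 + 6)/25)*(-32) = ((1156/25)*9)*(-32) = (10404/25)*(-32) = -332928/25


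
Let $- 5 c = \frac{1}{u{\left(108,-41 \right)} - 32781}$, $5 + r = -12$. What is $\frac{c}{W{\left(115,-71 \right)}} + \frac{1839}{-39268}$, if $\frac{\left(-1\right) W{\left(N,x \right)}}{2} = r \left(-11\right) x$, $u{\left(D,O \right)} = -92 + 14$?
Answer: $- \frac{4011492911251}{85657044268620} \approx -0.046832$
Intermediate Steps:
$r = -17$ ($r = -5 - 12 = -17$)
$u{\left(D,O \right)} = -78$
$c = \frac{1}{164295}$ ($c = - \frac{1}{5 \left(-78 - 32781\right)} = - \frac{1}{5 \left(-32859\right)} = \left(- \frac{1}{5}\right) \left(- \frac{1}{32859}\right) = \frac{1}{164295} \approx 6.0866 \cdot 10^{-6}$)
$W{\left(N,x \right)} = - 374 x$ ($W{\left(N,x \right)} = - 2 \left(-17\right) \left(-11\right) x = - 2 \cdot 187 x = - 374 x$)
$\frac{c}{W{\left(115,-71 \right)}} + \frac{1839}{-39268} = \frac{1}{164295 \left(\left(-374\right) \left(-71\right)\right)} + \frac{1839}{-39268} = \frac{1}{164295 \cdot 26554} + 1839 \left(- \frac{1}{39268}\right) = \frac{1}{164295} \cdot \frac{1}{26554} - \frac{1839}{39268} = \frac{1}{4362689430} - \frac{1839}{39268} = - \frac{4011492911251}{85657044268620}$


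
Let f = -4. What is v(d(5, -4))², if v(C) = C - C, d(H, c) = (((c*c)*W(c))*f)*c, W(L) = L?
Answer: 0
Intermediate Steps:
d(H, c) = -4*c⁴ (d(H, c) = (((c*c)*c)*(-4))*c = ((c²*c)*(-4))*c = (c³*(-4))*c = (-4*c³)*c = -4*c⁴)
v(C) = 0
v(d(5, -4))² = 0² = 0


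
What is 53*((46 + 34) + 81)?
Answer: 8533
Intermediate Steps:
53*((46 + 34) + 81) = 53*(80 + 81) = 53*161 = 8533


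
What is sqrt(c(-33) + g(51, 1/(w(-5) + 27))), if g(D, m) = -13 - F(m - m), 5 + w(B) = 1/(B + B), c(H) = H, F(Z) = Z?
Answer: I*sqrt(46) ≈ 6.7823*I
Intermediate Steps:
w(B) = -5 + 1/(2*B) (w(B) = -5 + 1/(B + B) = -5 + 1/(2*B))
g(D, m) = -13 (g(D, m) = -13 - (m - m) = -13 - 1*0 = -13 + 0 = -13)
sqrt(c(-33) + g(51, 1/(w(-5) + 27))) = sqrt(-33 - 13) = sqrt(-46) = I*sqrt(46)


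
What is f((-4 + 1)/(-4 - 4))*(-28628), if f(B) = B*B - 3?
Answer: 1309731/16 ≈ 81858.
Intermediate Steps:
f(B) = -3 + B² (f(B) = B² - 3 = -3 + B²)
f((-4 + 1)/(-4 - 4))*(-28628) = (-3 + ((-4 + 1)/(-4 - 4))²)*(-28628) = (-3 + (-3/(-8))²)*(-28628) = (-3 + (-3*(-⅛))²)*(-28628) = (-3 + (3/8)²)*(-28628) = (-3 + 9/64)*(-28628) = -183/64*(-28628) = 1309731/16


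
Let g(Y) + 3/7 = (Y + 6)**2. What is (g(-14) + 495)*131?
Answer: 512210/7 ≈ 73173.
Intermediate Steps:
g(Y) = -3/7 + (6 + Y)**2 (g(Y) = -3/7 + (Y + 6)**2 = -3/7 + (6 + Y)**2)
(g(-14) + 495)*131 = ((-3/7 + (6 - 14)**2) + 495)*131 = ((-3/7 + (-8)**2) + 495)*131 = ((-3/7 + 64) + 495)*131 = (445/7 + 495)*131 = (3910/7)*131 = 512210/7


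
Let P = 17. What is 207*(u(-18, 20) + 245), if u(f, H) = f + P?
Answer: 50508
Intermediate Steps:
u(f, H) = 17 + f (u(f, H) = f + 17 = 17 + f)
207*(u(-18, 20) + 245) = 207*((17 - 18) + 245) = 207*(-1 + 245) = 207*244 = 50508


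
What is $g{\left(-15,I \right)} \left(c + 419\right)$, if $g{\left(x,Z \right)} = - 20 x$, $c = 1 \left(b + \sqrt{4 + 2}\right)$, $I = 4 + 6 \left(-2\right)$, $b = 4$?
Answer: $126900 + 300 \sqrt{6} \approx 1.2763 \cdot 10^{5}$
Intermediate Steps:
$I = -8$ ($I = 4 - 12 = -8$)
$c = 4 + \sqrt{6}$ ($c = 1 \left(4 + \sqrt{4 + 2}\right) = 1 \left(4 + \sqrt{6}\right) = 4 + \sqrt{6} \approx 6.4495$)
$g{\left(-15,I \right)} \left(c + 419\right) = \left(-20\right) \left(-15\right) \left(\left(4 + \sqrt{6}\right) + 419\right) = 300 \left(423 + \sqrt{6}\right) = 126900 + 300 \sqrt{6}$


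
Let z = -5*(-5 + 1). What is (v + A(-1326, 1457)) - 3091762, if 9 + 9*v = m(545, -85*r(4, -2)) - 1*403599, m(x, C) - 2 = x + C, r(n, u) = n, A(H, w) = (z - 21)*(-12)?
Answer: -9409717/3 ≈ -3.1366e+6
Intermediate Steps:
z = 20 (z = -5*(-4) = 20)
A(H, w) = 12 (A(H, w) = (20 - 21)*(-12) = -1*(-12) = 12)
m(x, C) = 2 + C + x (m(x, C) = 2 + (x + C) = 2 + (C + x) = 2 + C + x)
v = -134467/3 (v = -1 + ((2 - 85*4 + 545) - 1*403599)/9 = -1 + ((2 - 340 + 545) - 403599)/9 = -1 + (207 - 403599)/9 = -1 + (1/9)*(-403392) = -1 - 134464/3 = -134467/3 ≈ -44822.)
(v + A(-1326, 1457)) - 3091762 = (-134467/3 + 12) - 3091762 = -134431/3 - 3091762 = -9409717/3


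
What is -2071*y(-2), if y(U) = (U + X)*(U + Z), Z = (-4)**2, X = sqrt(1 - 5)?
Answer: 57988 - 57988*I ≈ 57988.0 - 57988.0*I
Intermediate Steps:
X = 2*I (X = sqrt(-4) = 2*I ≈ 2.0*I)
Z = 16
y(U) = (16 + U)*(U + 2*I) (y(U) = (U + 2*I)*(U + 16) = (U + 2*I)*(16 + U) = (16 + U)*(U + 2*I))
-2071*y(-2) = -2071*((-2)**2 + 32*I + 2*(-2)*(8 + I)) = -2071*(4 + 32*I + (-32 - 4*I)) = -2071*(-28 + 28*I) = 57988 - 57988*I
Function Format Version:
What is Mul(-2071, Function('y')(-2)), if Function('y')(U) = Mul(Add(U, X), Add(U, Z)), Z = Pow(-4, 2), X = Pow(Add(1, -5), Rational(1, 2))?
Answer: Add(57988, Mul(-57988, I)) ≈ Add(57988., Mul(-57988., I))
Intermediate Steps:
X = Mul(2, I) (X = Pow(-4, Rational(1, 2)) = Mul(2, I) ≈ Mul(2.0000, I))
Z = 16
Function('y')(U) = Mul(Add(16, U), Add(U, Mul(2, I))) (Function('y')(U) = Mul(Add(U, Mul(2, I)), Add(U, 16)) = Mul(Add(U, Mul(2, I)), Add(16, U)) = Mul(Add(16, U), Add(U, Mul(2, I))))
Mul(-2071, Function('y')(-2)) = Mul(-2071, Add(Pow(-2, 2), Mul(32, I), Mul(2, -2, Add(8, I)))) = Mul(-2071, Add(4, Mul(32, I), Add(-32, Mul(-4, I)))) = Mul(-2071, Add(-28, Mul(28, I))) = Add(57988, Mul(-57988, I))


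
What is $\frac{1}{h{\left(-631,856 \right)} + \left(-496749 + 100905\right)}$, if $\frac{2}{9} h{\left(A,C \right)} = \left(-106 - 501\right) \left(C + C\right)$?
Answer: $- \frac{1}{5072172} \approx -1.9715 \cdot 10^{-7}$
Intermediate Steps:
$h{\left(A,C \right)} = - 5463 C$ ($h{\left(A,C \right)} = \frac{9 \left(-106 - 501\right) \left(C + C\right)}{2} = \frac{9 \left(- 607 \cdot 2 C\right)}{2} = \frac{9 \left(- 1214 C\right)}{2} = - 5463 C$)
$\frac{1}{h{\left(-631,856 \right)} + \left(-496749 + 100905\right)} = \frac{1}{\left(-5463\right) 856 + \left(-496749 + 100905\right)} = \frac{1}{-4676328 - 395844} = \frac{1}{-5072172} = - \frac{1}{5072172}$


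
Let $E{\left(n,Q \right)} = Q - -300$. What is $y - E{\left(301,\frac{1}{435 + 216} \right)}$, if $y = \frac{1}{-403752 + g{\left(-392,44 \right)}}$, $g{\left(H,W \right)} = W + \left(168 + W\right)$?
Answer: $- \frac{2542037837}{8473416} \approx -300.0$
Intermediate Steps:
$g{\left(H,W \right)} = 168 + 2 W$
$y = - \frac{1}{403496}$ ($y = \frac{1}{-403752 + \left(168 + 2 \cdot 44\right)} = \frac{1}{-403752 + \left(168 + 88\right)} = \frac{1}{-403752 + 256} = \frac{1}{-403496} = - \frac{1}{403496} \approx -2.4783 \cdot 10^{-6}$)
$E{\left(n,Q \right)} = 300 + Q$ ($E{\left(n,Q \right)} = Q + 300 = 300 + Q$)
$y - E{\left(301,\frac{1}{435 + 216} \right)} = - \frac{1}{403496} - \left(300 + \frac{1}{435 + 216}\right) = - \frac{1}{403496} - \left(300 + \frac{1}{651}\right) = - \frac{1}{403496} - \frac{195301}{651} = - \frac{2542037837}{8473416}$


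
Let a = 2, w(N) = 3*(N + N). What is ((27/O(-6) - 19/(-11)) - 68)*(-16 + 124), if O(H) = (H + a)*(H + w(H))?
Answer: -1099575/154 ≈ -7140.1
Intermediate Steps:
w(N) = 6*N (w(N) = 3*(2*N) = 6*N)
O(H) = 7*H*(2 + H) (O(H) = (H + 2)*(H + 6*H) = (2 + H)*(7*H) = 7*H*(2 + H))
((27/O(-6) - 19/(-11)) - 68)*(-16 + 124) = ((27/((7*(-6)*(2 - 6))) - 19/(-11)) - 68)*(-16 + 124) = ((27/((7*(-6)*(-4))) - 19*(-1/11)) - 68)*108 = ((27/168 + 19/11) - 68)*108 = ((27*(1/168) + 19/11) - 68)*108 = ((9/56 + 19/11) - 68)*108 = (1163/616 - 68)*108 = -40725/616*108 = -1099575/154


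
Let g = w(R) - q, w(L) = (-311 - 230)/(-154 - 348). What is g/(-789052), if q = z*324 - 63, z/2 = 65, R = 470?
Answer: 21112073/396104104 ≈ 0.053299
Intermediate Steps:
w(L) = 541/502 (w(L) = -541/(-502) = -541*(-1/502) = 541/502)
z = 130 (z = 2*65 = 130)
q = 42057 (q = 130*324 - 63 = 42120 - 63 = 42057)
g = -21112073/502 (g = 541/502 - 1*42057 = 541/502 - 42057 = -21112073/502 ≈ -42056.)
g/(-789052) = -21112073/502/(-789052) = -21112073/502*(-1/789052) = 21112073/396104104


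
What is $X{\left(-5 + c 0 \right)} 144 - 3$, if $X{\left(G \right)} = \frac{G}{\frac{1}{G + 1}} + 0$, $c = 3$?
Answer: $2877$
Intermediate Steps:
$X{\left(G \right)} = G \left(1 + G\right)$ ($X{\left(G \right)} = \frac{G}{\frac{1}{1 + G}} + 0 = G \left(1 + G\right) + 0 = G \left(1 + G\right)$)
$X{\left(-5 + c 0 \right)} 144 - 3 = \left(-5 + 3 \cdot 0\right) \left(1 + \left(-5 + 3 \cdot 0\right)\right) 144 - 3 = \left(-5 + 0\right) \left(1 + \left(-5 + 0\right)\right) 144 - 3 = - 5 \left(1 - 5\right) 144 - 3 = \left(-5\right) \left(-4\right) 144 - 3 = 20 \cdot 144 - 3 = 2880 - 3 = 2877$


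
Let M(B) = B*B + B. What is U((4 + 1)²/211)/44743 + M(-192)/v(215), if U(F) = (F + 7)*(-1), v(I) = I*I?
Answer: 346142597506/436399731925 ≈ 0.79318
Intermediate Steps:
M(B) = B + B² (M(B) = B² + B = B + B²)
v(I) = I²
U(F) = -7 - F (U(F) = (7 + F)*(-1) = -7 - F)
U((4 + 1)²/211)/44743 + M(-192)/v(215) = (-7 - (4 + 1)²/211)/44743 + (-192*(1 - 192))/(215²) = (-7 - 5²/211)*(1/44743) - 192*(-191)/46225 = (-7 - 25/211)*(1/44743) + 36672*(1/46225) = (-7 - 1*25/211)*(1/44743) + 36672/46225 = (-7 - 25/211)*(1/44743) + 36672/46225 = -1502/211*1/44743 + 36672/46225 = -1502/9440773 + 36672/46225 = 346142597506/436399731925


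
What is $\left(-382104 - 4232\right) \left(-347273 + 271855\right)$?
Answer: $29136688448$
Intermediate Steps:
$\left(-382104 - 4232\right) \left(-347273 + 271855\right) = \left(-386336\right) \left(-75418\right) = 29136688448$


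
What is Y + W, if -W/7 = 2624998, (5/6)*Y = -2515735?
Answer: -21393868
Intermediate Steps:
Y = -3018882 (Y = (6/5)*(-2515735) = -3018882)
W = -18374986 (W = -7*2624998 = -18374986)
Y + W = -3018882 - 18374986 = -21393868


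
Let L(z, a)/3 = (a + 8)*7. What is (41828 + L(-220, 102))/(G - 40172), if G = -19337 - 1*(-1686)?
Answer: -44138/57823 ≈ -0.76333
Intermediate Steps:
L(z, a) = 168 + 21*a (L(z, a) = 3*((a + 8)*7) = 3*((8 + a)*7) = 3*(56 + 7*a) = 168 + 21*a)
G = -17651 (G = -19337 + 1686 = -17651)
(41828 + L(-220, 102))/(G - 40172) = (41828 + (168 + 21*102))/(-17651 - 40172) = (41828 + (168 + 2142))/(-57823) = (41828 + 2310)*(-1/57823) = 44138*(-1/57823) = -44138/57823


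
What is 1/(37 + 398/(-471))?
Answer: 471/17029 ≈ 0.027659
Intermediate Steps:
1/(37 + 398/(-471)) = 1/(37 + 398*(-1/471)) = 1/(37 - 398/471) = 1/(17029/471) = 471/17029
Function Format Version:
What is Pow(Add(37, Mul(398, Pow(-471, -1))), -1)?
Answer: Rational(471, 17029) ≈ 0.027659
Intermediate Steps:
Pow(Add(37, Mul(398, Pow(-471, -1))), -1) = Pow(Add(37, Mul(398, Rational(-1, 471))), -1) = Pow(Add(37, Rational(-398, 471)), -1) = Pow(Rational(17029, 471), -1) = Rational(471, 17029)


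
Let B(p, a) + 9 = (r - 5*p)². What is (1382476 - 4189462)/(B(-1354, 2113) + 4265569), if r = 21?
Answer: -2806986/50383241 ≈ -0.055713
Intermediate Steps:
B(p, a) = -9 + (21 - 5*p)²
(1382476 - 4189462)/(B(-1354, 2113) + 4265569) = (1382476 - 4189462)/((-9 + (-21 + 5*(-1354))²) + 4265569) = -2806986/((-9 + (-21 - 6770)²) + 4265569) = -2806986/((-9 + (-6791)²) + 4265569) = -2806986/((-9 + 46117681) + 4265569) = -2806986/(46117672 + 4265569) = -2806986/50383241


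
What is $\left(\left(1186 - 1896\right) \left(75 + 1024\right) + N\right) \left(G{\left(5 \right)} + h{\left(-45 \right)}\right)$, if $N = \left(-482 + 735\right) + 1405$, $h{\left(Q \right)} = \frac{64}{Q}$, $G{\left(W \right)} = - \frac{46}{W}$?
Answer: $\frac{124062032}{15} \approx 8.2708 \cdot 10^{6}$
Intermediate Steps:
$N = 1658$ ($N = 253 + 1405 = 1658$)
$\left(\left(1186 - 1896\right) \left(75 + 1024\right) + N\right) \left(G{\left(5 \right)} + h{\left(-45 \right)}\right) = \left(\left(1186 - 1896\right) \left(75 + 1024\right) + 1658\right) \left(- \frac{46}{5} + \frac{64}{-45}\right) = \left(\left(-710\right) 1099 + 1658\right) \left(\left(-46\right) \frac{1}{5} + 64 \left(- \frac{1}{45}\right)\right) = \left(-780290 + 1658\right) \left(- \frac{46}{5} - \frac{64}{45}\right) = \left(-778632\right) \left(- \frac{478}{45}\right) = \frac{124062032}{15}$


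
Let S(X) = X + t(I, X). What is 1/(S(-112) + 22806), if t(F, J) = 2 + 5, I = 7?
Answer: 1/22701 ≈ 4.4051e-5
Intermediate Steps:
t(F, J) = 7
S(X) = 7 + X (S(X) = X + 7 = 7 + X)
1/(S(-112) + 22806) = 1/((7 - 112) + 22806) = 1/(-105 + 22806) = 1/22701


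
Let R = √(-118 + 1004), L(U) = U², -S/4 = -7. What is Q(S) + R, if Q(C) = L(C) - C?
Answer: 756 + √886 ≈ 785.77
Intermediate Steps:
S = 28 (S = -4*(-7) = 28)
Q(C) = C² - C
R = √886 ≈ 29.766
Q(S) + R = 28*(-1 + 28) + √886 = 28*27 + √886 = 756 + √886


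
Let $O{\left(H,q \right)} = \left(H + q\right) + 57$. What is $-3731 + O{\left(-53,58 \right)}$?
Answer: $-3669$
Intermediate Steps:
$O{\left(H,q \right)} = 57 + H + q$
$-3731 + O{\left(-53,58 \right)} = -3731 + \left(57 - 53 + 58\right) = -3731 + 62 = -3669$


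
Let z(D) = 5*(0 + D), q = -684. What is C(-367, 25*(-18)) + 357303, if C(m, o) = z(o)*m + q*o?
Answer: 1490853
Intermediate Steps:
z(D) = 5*D
C(m, o) = -684*o + 5*m*o (C(m, o) = (5*o)*m - 684*o = 5*m*o - 684*o = -684*o + 5*m*o)
C(-367, 25*(-18)) + 357303 = (25*(-18))*(-684 + 5*(-367)) + 357303 = -450*(-684 - 1835) + 357303 = -450*(-2519) + 357303 = 1133550 + 357303 = 1490853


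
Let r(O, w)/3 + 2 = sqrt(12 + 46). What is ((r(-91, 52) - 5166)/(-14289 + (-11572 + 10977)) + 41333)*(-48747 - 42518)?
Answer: -14036683493290/3721 + 273795*sqrt(58)/14884 ≈ -3.7723e+9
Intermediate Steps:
r(O, w) = -6 + 3*sqrt(58) (r(O, w) = -6 + 3*sqrt(12 + 46) = -6 + 3*sqrt(58))
((r(-91, 52) - 5166)/(-14289 + (-11572 + 10977)) + 41333)*(-48747 - 42518) = (((-6 + 3*sqrt(58)) - 5166)/(-14289 + (-11572 + 10977)) + 41333)*(-48747 - 42518) = ((-5172 + 3*sqrt(58))/(-14289 - 595) + 41333)*(-91265) = ((-5172 + 3*sqrt(58))/(-14884) + 41333)*(-91265) = ((-5172 + 3*sqrt(58))*(-1/14884) + 41333)*(-91265) = ((1293/3721 - 3*sqrt(58)/14884) + 41333)*(-91265) = (153801386/3721 - 3*sqrt(58)/14884)*(-91265) = -14036683493290/3721 + 273795*sqrt(58)/14884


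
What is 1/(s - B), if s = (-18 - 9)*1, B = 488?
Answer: -1/515 ≈ -0.0019417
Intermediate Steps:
s = -27 (s = -27*1 = -27)
1/(s - B) = 1/(-27 - 1*488) = 1/(-27 - 488) = 1/(-515) = -1/515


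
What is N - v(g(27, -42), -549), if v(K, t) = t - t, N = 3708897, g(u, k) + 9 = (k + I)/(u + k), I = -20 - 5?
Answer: 3708897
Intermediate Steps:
I = -25
g(u, k) = -9 + (-25 + k)/(k + u) (g(u, k) = -9 + (k - 25)/(u + k) = -9 + (-25 + k)/(k + u))
v(K, t) = 0
N - v(g(27, -42), -549) = 3708897 - 1*0 = 3708897 + 0 = 3708897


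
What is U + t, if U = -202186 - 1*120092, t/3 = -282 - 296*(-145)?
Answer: -194364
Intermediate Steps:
t = 127914 (t = 3*(-282 - 296*(-145)) = 3*(-282 + 42920) = 3*42638 = 127914)
U = -322278 (U = -202186 - 120092 = -322278)
U + t = -322278 + 127914 = -194364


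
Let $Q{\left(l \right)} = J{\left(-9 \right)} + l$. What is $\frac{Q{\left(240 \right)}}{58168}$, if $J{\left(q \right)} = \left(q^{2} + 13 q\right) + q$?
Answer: $\frac{195}{58168} \approx 0.0033524$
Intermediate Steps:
$J{\left(q \right)} = q^{2} + 14 q$
$Q{\left(l \right)} = -45 + l$ ($Q{\left(l \right)} = - 9 \left(14 - 9\right) + l = \left(-9\right) 5 + l = -45 + l$)
$\frac{Q{\left(240 \right)}}{58168} = \frac{-45 + 240}{58168} = 195 \cdot \frac{1}{58168} = \frac{195}{58168}$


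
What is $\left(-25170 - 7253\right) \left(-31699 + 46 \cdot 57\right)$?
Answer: $942763571$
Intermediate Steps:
$\left(-25170 - 7253\right) \left(-31699 + 46 \cdot 57\right) = - 32423 \left(-31699 + 2622\right) = \left(-32423\right) \left(-29077\right) = 942763571$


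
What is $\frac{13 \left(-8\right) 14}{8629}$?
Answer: $- \frac{1456}{8629} \approx -0.16873$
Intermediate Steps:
$\frac{13 \left(-8\right) 14}{8629} = \left(-104\right) 14 \cdot \frac{1}{8629} = \left(-1456\right) \frac{1}{8629} = - \frac{1456}{8629}$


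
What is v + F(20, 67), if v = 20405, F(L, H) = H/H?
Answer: 20406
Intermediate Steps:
F(L, H) = 1
v + F(20, 67) = 20405 + 1 = 20406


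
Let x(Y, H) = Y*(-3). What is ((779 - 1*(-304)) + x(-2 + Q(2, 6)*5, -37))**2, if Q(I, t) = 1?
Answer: 1153476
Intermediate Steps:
x(Y, H) = -3*Y
((779 - 1*(-304)) + x(-2 + Q(2, 6)*5, -37))**2 = ((779 - 1*(-304)) - 3*(-2 + 1*5))**2 = ((779 + 304) - 3*(-2 + 5))**2 = (1083 - 3*3)**2 = (1083 - 9)**2 = 1074**2 = 1153476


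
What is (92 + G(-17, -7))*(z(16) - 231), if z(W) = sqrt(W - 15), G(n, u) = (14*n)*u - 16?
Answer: -400660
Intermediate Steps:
G(n, u) = -16 + 14*n*u (G(n, u) = 14*n*u - 16 = -16 + 14*n*u)
z(W) = sqrt(-15 + W)
(92 + G(-17, -7))*(z(16) - 231) = (92 + (-16 + 14*(-17)*(-7)))*(sqrt(-15 + 16) - 231) = (92 + (-16 + 1666))*(sqrt(1) - 231) = (92 + 1650)*(1 - 231) = 1742*(-230) = -400660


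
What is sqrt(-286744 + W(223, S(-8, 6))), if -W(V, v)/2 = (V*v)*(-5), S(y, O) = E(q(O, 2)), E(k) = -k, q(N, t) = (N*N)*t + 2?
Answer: 6*I*sqrt(12549) ≈ 672.13*I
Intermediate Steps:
q(N, t) = 2 + t*N**2 (q(N, t) = N**2*t + 2 = t*N**2 + 2 = 2 + t*N**2)
S(y, O) = -2 - 2*O**2 (S(y, O) = -(2 + 2*O**2) = -2 - 2*O**2)
W(V, v) = 10*V*v (W(V, v) = -2*V*v*(-5) = -(-10)*V*v = 10*V*v)
sqrt(-286744 + W(223, S(-8, 6))) = sqrt(-286744 + 10*223*(-2 - 2*6**2)) = sqrt(-286744 + 10*223*(-2 - 2*36)) = sqrt(-286744 + 10*223*(-2 - 72)) = sqrt(-286744 + 10*223*(-74)) = sqrt(-286744 - 165020) = sqrt(-451764) = 6*I*sqrt(12549)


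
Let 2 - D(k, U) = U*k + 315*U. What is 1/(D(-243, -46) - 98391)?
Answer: -1/95077 ≈ -1.0518e-5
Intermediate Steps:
D(k, U) = 2 - 315*U - U*k (D(k, U) = 2 - (U*k + 315*U) = 2 - (315*U + U*k) = 2 + (-315*U - U*k) = 2 - 315*U - U*k)
1/(D(-243, -46) - 98391) = 1/((2 - 315*(-46) - 1*(-46)*(-243)) - 98391) = 1/((2 + 14490 - 11178) - 98391) = 1/(3314 - 98391) = 1/(-95077) = -1/95077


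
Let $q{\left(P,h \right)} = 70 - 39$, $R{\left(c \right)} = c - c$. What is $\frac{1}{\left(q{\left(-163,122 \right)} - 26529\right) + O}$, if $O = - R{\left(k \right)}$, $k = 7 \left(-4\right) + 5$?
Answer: $- \frac{1}{26498} \approx -3.7739 \cdot 10^{-5}$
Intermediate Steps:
$k = -23$ ($k = -28 + 5 = -23$)
$R{\left(c \right)} = 0$
$q{\left(P,h \right)} = 31$ ($q{\left(P,h \right)} = 70 - 39 = 31$)
$O = 0$ ($O = \left(-1\right) 0 = 0$)
$\frac{1}{\left(q{\left(-163,122 \right)} - 26529\right) + O} = \frac{1}{\left(31 - 26529\right) + 0} = \frac{1}{-26498 + 0} = \frac{1}{-26498} = - \frac{1}{26498}$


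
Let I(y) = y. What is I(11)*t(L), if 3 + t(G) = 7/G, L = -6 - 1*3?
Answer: -374/9 ≈ -41.556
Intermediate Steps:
L = -9 (L = -6 - 3 = -9)
t(G) = -3 + 7/G
I(11)*t(L) = 11*(-3 + 7/(-9)) = 11*(-3 + 7*(-⅑)) = 11*(-3 - 7/9) = 11*(-34/9) = -374/9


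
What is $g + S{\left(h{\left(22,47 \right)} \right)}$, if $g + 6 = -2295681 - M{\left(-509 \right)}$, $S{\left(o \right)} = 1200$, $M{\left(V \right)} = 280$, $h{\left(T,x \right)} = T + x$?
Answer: $-2294767$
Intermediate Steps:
$g = -2295967$ ($g = -6 - 2295961 = -2295967$)
$g + S{\left(h{\left(22,47 \right)} \right)} = -2295967 + 1200 = -2294767$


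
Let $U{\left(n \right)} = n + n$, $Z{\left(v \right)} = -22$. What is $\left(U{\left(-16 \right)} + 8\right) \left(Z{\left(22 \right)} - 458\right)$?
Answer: $11520$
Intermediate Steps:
$U{\left(n \right)} = 2 n$
$\left(U{\left(-16 \right)} + 8\right) \left(Z{\left(22 \right)} - 458\right) = \left(2 \left(-16\right) + 8\right) \left(-22 - 458\right) = \left(-32 + 8\right) \left(-480\right) = \left(-24\right) \left(-480\right) = 11520$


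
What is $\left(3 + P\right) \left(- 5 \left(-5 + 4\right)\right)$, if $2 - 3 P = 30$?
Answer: $- \frac{95}{3} \approx -31.667$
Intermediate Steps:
$P = - \frac{28}{3}$ ($P = \frac{2}{3} - 10 = - \frac{28}{3} \approx -9.3333$)
$\left(3 + P\right) \left(- 5 \left(-5 + 4\right)\right) = \left(3 - \frac{28}{3}\right) \left(- 5 \left(-5 + 4\right)\right) = - \frac{19 \left(\left(-5\right) \left(-1\right)\right)}{3} = \left(- \frac{19}{3}\right) 5 = - \frac{95}{3}$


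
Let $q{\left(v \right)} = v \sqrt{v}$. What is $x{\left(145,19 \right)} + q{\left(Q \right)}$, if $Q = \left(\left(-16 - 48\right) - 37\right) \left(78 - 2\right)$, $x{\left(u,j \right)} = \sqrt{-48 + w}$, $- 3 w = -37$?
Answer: $\frac{i \left(\sqrt{321} - 46056 \sqrt{1919}\right)}{3} \approx - 6.7251 \cdot 10^{5} i$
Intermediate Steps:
$w = \frac{37}{3}$ ($w = \left(- \frac{1}{3}\right) \left(-37\right) = \frac{37}{3} \approx 12.333$)
$x{\left(u,j \right)} = \frac{i \sqrt{321}}{3}$ ($x{\left(u,j \right)} = \sqrt{-48 + \frac{37}{3}} = \sqrt{- \frac{107}{3}} = \frac{i \sqrt{321}}{3}$)
$Q = -7676$ ($Q = \left(-64 - 37\right) 76 = \left(-101\right) 76 = -7676$)
$q{\left(v \right)} = v^{\frac{3}{2}}$
$x{\left(145,19 \right)} + q{\left(Q \right)} = \frac{i \sqrt{321}}{3} + \left(-7676\right)^{\frac{3}{2}} = \frac{i \sqrt{321}}{3} - 15352 i \sqrt{1919} = - 15352 i \sqrt{1919} + \frac{i \sqrt{321}}{3}$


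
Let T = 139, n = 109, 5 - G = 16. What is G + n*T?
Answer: 15140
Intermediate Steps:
G = -11 (G = 5 - 1*16 = 5 - 16 = -11)
G + n*T = -11 + 109*139 = -11 + 15151 = 15140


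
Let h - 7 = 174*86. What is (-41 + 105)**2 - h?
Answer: -10875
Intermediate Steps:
h = 14971 (h = 7 + 174*86 = 7 + 14964 = 14971)
(-41 + 105)**2 - h = (-41 + 105)**2 - 1*14971 = 64**2 - 14971 = 4096 - 14971 = -10875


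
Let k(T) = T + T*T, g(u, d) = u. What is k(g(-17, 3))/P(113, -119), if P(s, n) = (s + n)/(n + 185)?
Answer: -2992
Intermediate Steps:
k(T) = T + T²
P(s, n) = (n + s)/(185 + n)
k(g(-17, 3))/P(113, -119) = (-17*(1 - 17))/(((-119 + 113)/(185 - 119))) = (-17*(-16))/((-6/66)) = 272/(((1/66)*(-6))) = 272/(-1/11) = 272*(-11) = -2992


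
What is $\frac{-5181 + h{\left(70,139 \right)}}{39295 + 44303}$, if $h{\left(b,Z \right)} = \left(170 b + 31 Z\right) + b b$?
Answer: $\frac{7964}{41799} \approx 0.19053$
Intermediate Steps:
$h{\left(b,Z \right)} = b^{2} + 31 Z + 170 b$ ($h{\left(b,Z \right)} = \left(31 Z + 170 b\right) + b^{2} = b^{2} + 31 Z + 170 b$)
$\frac{-5181 + h{\left(70,139 \right)}}{39295 + 44303} = \frac{-5181 + \left(70^{2} + 31 \cdot 139 + 170 \cdot 70\right)}{39295 + 44303} = \frac{-5181 + \left(4900 + 4309 + 11900\right)}{83598} = \left(-5181 + 21109\right) \frac{1}{83598} = 15928 \cdot \frac{1}{83598} = \frac{7964}{41799}$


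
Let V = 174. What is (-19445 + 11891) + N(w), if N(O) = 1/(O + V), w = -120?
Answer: -407915/54 ≈ -7554.0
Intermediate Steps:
N(O) = 1/(174 + O) (N(O) = 1/(O + 174) = 1/(174 + O))
(-19445 + 11891) + N(w) = (-19445 + 11891) + 1/(174 - 120) = -7554 + 1/54 = -407915/54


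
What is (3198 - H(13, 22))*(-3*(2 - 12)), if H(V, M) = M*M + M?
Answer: 80760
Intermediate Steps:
H(V, M) = M + M² (H(V, M) = M² + M = M + M²)
(3198 - H(13, 22))*(-3*(2 - 12)) = (3198 - 22*(1 + 22))*(-3*(2 - 12)) = (3198 - 22*23)*(-3*(-10)) = (3198 - 1*506)*30 = (3198 - 506)*30 = 2692*30 = 80760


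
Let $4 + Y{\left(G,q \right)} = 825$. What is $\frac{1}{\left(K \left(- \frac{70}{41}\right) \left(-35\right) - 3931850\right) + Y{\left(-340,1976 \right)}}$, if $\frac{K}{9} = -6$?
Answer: $- \frac{41}{161304489} \approx -2.5418 \cdot 10^{-7}$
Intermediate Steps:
$K = -54$ ($K = 9 \left(-6\right) = -54$)
$Y{\left(G,q \right)} = 821$ ($Y{\left(G,q \right)} = -4 + 825 = 821$)
$\frac{1}{\left(K \left(- \frac{70}{41}\right) \left(-35\right) - 3931850\right) + Y{\left(-340,1976 \right)}} = \frac{1}{\left(- 54 \left(- \frac{70}{41}\right) \left(-35\right) - 3931850\right) + 821} = \frac{1}{\left(- 54 \left(\left(-70\right) \frac{1}{41}\right) \left(-35\right) - 3931850\right) + 821} = \frac{1}{\left(\left(-54\right) \left(- \frac{70}{41}\right) \left(-35\right) - 3931850\right) + 821} = \frac{1}{\left(\frac{3780}{41} \left(-35\right) - 3931850\right) + 821} = \frac{1}{\left(- \frac{132300}{41} - 3931850\right) + 821} = \frac{1}{- \frac{161338150}{41} + 821} = \frac{1}{- \frac{161304489}{41}} = - \frac{41}{161304489}$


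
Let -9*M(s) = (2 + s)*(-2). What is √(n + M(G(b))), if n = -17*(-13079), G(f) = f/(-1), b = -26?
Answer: √2001143/3 ≈ 471.54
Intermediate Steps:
G(f) = -f (G(f) = f*(-1) = -f)
n = 222343
M(s) = 4/9 + 2*s/9 (M(s) = -(2 + s)*(-2)/9 = -(-4 - 2*s)/9 = 4/9 + 2*s/9)
√(n + M(G(b))) = √(222343 + (4/9 + 2*(-1*(-26))/9)) = √(222343 + (4/9 + (2/9)*26)) = √(222343 + (4/9 + 52/9)) = √(222343 + 56/9) = √(2001143/9) = √2001143/3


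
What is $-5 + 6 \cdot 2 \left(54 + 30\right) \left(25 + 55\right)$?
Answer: $80635$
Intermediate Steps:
$-5 + 6 \cdot 2 \left(54 + 30\right) \left(25 + 55\right) = -5 + 12 \cdot 84 \cdot 80 = -5 + 12 \cdot 6720 = -5 + 80640 = 80635$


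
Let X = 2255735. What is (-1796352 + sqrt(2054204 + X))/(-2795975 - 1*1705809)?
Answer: 224544/562723 - sqrt(4309939)/4501784 ≈ 0.39857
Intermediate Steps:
(-1796352 + sqrt(2054204 + X))/(-2795975 - 1*1705809) = (-1796352 + sqrt(2054204 + 2255735))/(-2795975 - 1*1705809) = (-1796352 + sqrt(4309939))/(-2795975 - 1705809) = (-1796352 + sqrt(4309939))/(-4501784) = (-1796352 + sqrt(4309939))*(-1/4501784) = 224544/562723 - sqrt(4309939)/4501784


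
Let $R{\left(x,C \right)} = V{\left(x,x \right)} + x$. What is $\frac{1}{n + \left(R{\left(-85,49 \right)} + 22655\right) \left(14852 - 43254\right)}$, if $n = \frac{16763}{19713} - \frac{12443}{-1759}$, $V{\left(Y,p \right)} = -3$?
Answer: $- \frac{34675167}{22224976374980002} \approx -1.5602 \cdot 10^{-9}$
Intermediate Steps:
$R{\left(x,C \right)} = -3 + x$
$n = \frac{274774976}{34675167}$ ($n = 16763 \cdot \frac{1}{19713} - - \frac{12443}{1759} = \frac{16763}{19713} + \frac{12443}{1759} = \frac{274774976}{34675167} \approx 7.9243$)
$\frac{1}{n + \left(R{\left(-85,49 \right)} + 22655\right) \left(14852 - 43254\right)} = \frac{1}{\frac{274774976}{34675167} + \left(\left(-3 - 85\right) + 22655\right) \left(14852 - 43254\right)} = \frac{1}{\frac{274774976}{34675167} + \left(-88 + 22655\right) \left(-28402\right)} = \frac{1}{\frac{274774976}{34675167} + 22567 \left(-28402\right)} = \frac{1}{\frac{274774976}{34675167} - 640947934} = \frac{1}{- \frac{22224976374980002}{34675167}} = - \frac{34675167}{22224976374980002}$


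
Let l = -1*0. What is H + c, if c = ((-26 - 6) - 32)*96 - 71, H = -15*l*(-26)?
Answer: -6215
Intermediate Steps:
l = 0
H = 0 (H = -15*0*(-26) = 0*(-26) = 0)
c = -6215 (c = (-32 - 32)*96 - 71 = -64*96 - 71 = -6144 - 71 = -6215)
H + c = 0 - 6215 = -6215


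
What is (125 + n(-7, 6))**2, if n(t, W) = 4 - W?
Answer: 15129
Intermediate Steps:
(125 + n(-7, 6))**2 = (125 + (4 - 1*6))**2 = (125 + (4 - 6))**2 = (125 - 2)**2 = 123**2 = 15129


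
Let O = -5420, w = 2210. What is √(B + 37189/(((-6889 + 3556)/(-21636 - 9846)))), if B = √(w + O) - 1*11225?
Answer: √(3468802681 + 10201*I*√3210)/101 ≈ 583.13 + 0.04858*I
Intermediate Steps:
B = -11225 + I*√3210 (B = √(2210 - 5420) - 1*11225 = √(-3210) - 11225 = I*√3210 - 11225 = -11225 + I*√3210 ≈ -11225.0 + 56.657*I)
√(B + 37189/(((-6889 + 3556)/(-21636 - 9846)))) = √((-11225 + I*√3210) + 37189/(((-6889 + 3556)/(-21636 - 9846)))) = √((-11225 + I*√3210) + 37189/((-3333/(-31482)))) = √((-11225 + I*√3210) + 37189/((-3333*(-1/31482)))) = √((-11225 + I*√3210) + 37189/(101/954)) = √((-11225 + I*√3210) + 37189*(954/101)) = √((-11225 + I*√3210) + 35478306/101) = √(34344581/101 + I*√3210)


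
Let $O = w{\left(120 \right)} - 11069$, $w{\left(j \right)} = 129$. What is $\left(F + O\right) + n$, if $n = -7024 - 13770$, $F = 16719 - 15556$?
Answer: $-30571$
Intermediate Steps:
$F = 1163$ ($F = 16719 - 15556 = 1163$)
$n = -20794$
$O = -10940$ ($O = 129 - 11069 = -10940$)
$\left(F + O\right) + n = \left(1163 - 10940\right) - 20794 = -9777 - 20794 = -30571$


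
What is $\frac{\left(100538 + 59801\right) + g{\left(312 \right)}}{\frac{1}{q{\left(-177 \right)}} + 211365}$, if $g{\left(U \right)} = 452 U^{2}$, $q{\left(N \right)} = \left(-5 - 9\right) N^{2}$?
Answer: $\frac{19368765081162}{92705957189} \approx 208.93$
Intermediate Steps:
$q{\left(N \right)} = - 14 N^{2}$
$\frac{\left(100538 + 59801\right) + g{\left(312 \right)}}{\frac{1}{q{\left(-177 \right)}} + 211365} = \frac{\left(100538 + 59801\right) + 452 \cdot 312^{2}}{\frac{1}{\left(-14\right) \left(-177\right)^{2}} + 211365} = \frac{160339 + 452 \cdot 97344}{\frac{1}{\left(-14\right) 31329} + 211365} = \frac{160339 + 43999488}{\frac{1}{-438606} + 211365} = \frac{44159827}{- \frac{1}{438606} + 211365} = \frac{44159827}{\frac{92705957189}{438606}} = 44159827 \cdot \frac{438606}{92705957189} = \frac{19368765081162}{92705957189}$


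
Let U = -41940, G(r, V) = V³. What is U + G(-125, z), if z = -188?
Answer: -6686612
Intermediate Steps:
U + G(-125, z) = -41940 + (-188)³ = -41940 - 6644672 = -6686612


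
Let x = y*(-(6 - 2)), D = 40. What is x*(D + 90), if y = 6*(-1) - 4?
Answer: 5200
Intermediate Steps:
y = -10 (y = -6 - 4 = -10)
x = 40 (x = -(-10)*(6 - 2) = -(-10)*4 = -10*(-4) = 40)
x*(D + 90) = 40*(40 + 90) = 40*130 = 5200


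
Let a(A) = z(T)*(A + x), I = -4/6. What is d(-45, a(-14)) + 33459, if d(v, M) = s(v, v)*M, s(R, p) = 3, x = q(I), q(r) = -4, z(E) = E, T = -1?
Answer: 33513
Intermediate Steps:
I = -⅔ (I = -4*⅙ = -⅔ ≈ -0.66667)
x = -4
a(A) = 4 - A (a(A) = -(A - 4) = -(-4 + A) = 4 - A)
d(v, M) = 3*M
d(-45, a(-14)) + 33459 = 3*(4 - 1*(-14)) + 33459 = 3*(4 + 14) + 33459 = 3*18 + 33459 = 54 + 33459 = 33513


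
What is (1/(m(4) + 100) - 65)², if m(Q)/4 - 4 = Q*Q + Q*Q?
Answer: 251507881/59536 ≈ 4224.5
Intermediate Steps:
m(Q) = 16 + 8*Q² (m(Q) = 16 + 4*(Q*Q + Q*Q) = 16 + 4*(Q² + Q²) = 16 + 4*(2*Q²) = 16 + 8*Q²)
(1/(m(4) + 100) - 65)² = (1/((16 + 8*4²) + 100) - 65)² = (1/((16 + 8*16) + 100) - 65)² = (1/((16 + 128) + 100) - 65)² = (1/(144 + 100) - 65)² = (1/244 - 65)² = (-15859/244)² = 251507881/59536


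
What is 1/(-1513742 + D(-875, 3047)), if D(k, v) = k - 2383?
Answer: -1/1517000 ≈ -6.5920e-7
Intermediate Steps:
D(k, v) = -2383 + k
1/(-1513742 + D(-875, 3047)) = 1/(-1513742 + (-2383 - 875)) = 1/(-1513742 - 3258) = 1/(-1517000) = -1/1517000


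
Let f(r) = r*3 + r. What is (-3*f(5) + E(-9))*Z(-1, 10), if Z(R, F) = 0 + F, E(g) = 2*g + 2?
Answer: -760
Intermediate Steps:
E(g) = 2 + 2*g
Z(R, F) = F
f(r) = 4*r (f(r) = 3*r + r = 4*r)
(-3*f(5) + E(-9))*Z(-1, 10) = (-12*5 + (2 + 2*(-9)))*10 = (-3*20 + (2 - 18))*10 = (-60 - 16)*10 = -76*10 = -760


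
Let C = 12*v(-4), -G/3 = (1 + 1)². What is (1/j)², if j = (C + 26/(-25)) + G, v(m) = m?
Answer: 625/2328676 ≈ 0.00026839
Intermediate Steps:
G = -12 (G = -3*(1 + 1)² = -3*2² = -3*4 = -12)
C = -48 (C = 12*(-4) = -48)
j = -1526/25 (j = (-48 + 26/(-25)) - 12 = (-48 + 26*(-1/25)) - 12 = (-48 - 26/25) - 12 = -1226/25 - 12 = -1526/25 ≈ -61.040)
(1/j)² = (1/(-1526/25))² = (-25/1526)² = 625/2328676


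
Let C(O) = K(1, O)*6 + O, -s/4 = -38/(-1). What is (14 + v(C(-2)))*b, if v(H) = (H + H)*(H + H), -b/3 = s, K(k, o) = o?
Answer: 363888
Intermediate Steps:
s = -152 (s = -(-152)/(-1) = -(-152)*(-1) = -4*38 = -152)
C(O) = 7*O (C(O) = O*6 + O = 6*O + O = 7*O)
b = 456 (b = -3*(-152) = 456)
v(H) = 4*H² (v(H) = (2*H)*(2*H) = 4*H²)
(14 + v(C(-2)))*b = (14 + 4*(7*(-2))²)*456 = (14 + 4*(-14)²)*456 = (14 + 4*196)*456 = (14 + 784)*456 = 798*456 = 363888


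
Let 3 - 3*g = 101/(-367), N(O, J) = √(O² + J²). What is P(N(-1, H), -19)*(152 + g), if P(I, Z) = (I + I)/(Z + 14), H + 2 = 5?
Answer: -337108*√10/5505 ≈ -193.65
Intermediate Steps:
H = 3 (H = -2 + 5 = 3)
N(O, J) = √(J² + O²)
g = 1202/1101 (g = 1 - 101/(3*(-367)) = 1 - 101*(-1)/(3*367) = 1 - ⅓*(-101/367) = 1 + 101/1101 = 1202/1101 ≈ 1.0917)
P(I, Z) = 2*I/(14 + Z) (P(I, Z) = (2*I)/(14 + Z) = 2*I/(14 + Z))
P(N(-1, H), -19)*(152 + g) = (2*√(3² + (-1)²)/(14 - 19))*(152 + 1202/1101) = (2*√(9 + 1)/(-5))*(168554/1101) = (2*√10*(-⅕))*(168554/1101) = -2*√10/5*(168554/1101) = -337108*√10/5505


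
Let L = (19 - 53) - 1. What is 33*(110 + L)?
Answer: 2475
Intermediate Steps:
L = -35 (L = -34 - 1 = -35)
33*(110 + L) = 33*(110 - 35) = 33*75 = 2475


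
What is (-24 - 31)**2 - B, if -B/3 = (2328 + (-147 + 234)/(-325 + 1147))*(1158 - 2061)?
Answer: -1727244959/274 ≈ -6.3038e+6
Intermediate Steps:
B = 1728073809/274 (B = -3*(2328 + (-147 + 234)/(-325 + 1147))*(1158 - 2061) = -3*(2328 + 87/822)*(-903) = -3*(2328 + 87*(1/822))*(-903) = -3*(2328 + 29/274)*(-903) = -1913703*(-903)/274 = -3*(-576024603/274) = 1728073809/274 ≈ 6.3068e+6)
(-24 - 31)**2 - B = (-24 - 31)**2 - 1*1728073809/274 = (-55)**2 - 1728073809/274 = 3025 - 1728073809/274 = -1727244959/274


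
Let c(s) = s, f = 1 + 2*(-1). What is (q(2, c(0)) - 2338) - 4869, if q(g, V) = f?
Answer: -7208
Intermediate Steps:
f = -1 (f = 1 - 2 = -1)
q(g, V) = -1
(q(2, c(0)) - 2338) - 4869 = (-1 - 2338) - 4869 = -2339 - 4869 = -7208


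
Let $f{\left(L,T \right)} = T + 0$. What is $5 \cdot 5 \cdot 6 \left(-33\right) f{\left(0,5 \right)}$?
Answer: $-24750$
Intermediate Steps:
$f{\left(L,T \right)} = T$
$5 \cdot 5 \cdot 6 \left(-33\right) f{\left(0,5 \right)} = 5 \cdot 5 \cdot 6 \left(-33\right) 5 = 25 \cdot 6 \left(-33\right) 5 = 150 \left(-33\right) 5 = \left(-4950\right) 5 = -24750$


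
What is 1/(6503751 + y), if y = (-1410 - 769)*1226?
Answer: 1/3832297 ≈ 2.6094e-7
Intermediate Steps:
y = -2671454 (y = -2179*1226 = -2671454)
1/(6503751 + y) = 1/(6503751 - 2671454) = 1/3832297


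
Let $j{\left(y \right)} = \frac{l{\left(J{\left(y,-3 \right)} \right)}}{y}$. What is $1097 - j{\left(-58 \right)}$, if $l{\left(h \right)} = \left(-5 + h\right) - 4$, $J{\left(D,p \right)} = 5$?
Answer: $\frac{31811}{29} \approx 1096.9$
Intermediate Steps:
$l{\left(h \right)} = -9 + h$
$j{\left(y \right)} = - \frac{4}{y}$ ($j{\left(y \right)} = \frac{-9 + 5}{y} = - \frac{4}{y}$)
$1097 - j{\left(-58 \right)} = 1097 - - \frac{4}{-58} = 1097 - \left(-4\right) \left(- \frac{1}{58}\right) = 1097 - \frac{2}{29} = \frac{31811}{29}$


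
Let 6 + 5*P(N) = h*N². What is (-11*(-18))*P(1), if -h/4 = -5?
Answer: 2772/5 ≈ 554.40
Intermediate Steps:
h = 20 (h = -4*(-5) = 20)
P(N) = -6/5 + 4*N² (P(N) = -6/5 + (20*N²)/5 = -6/5 + 4*N²)
(-11*(-18))*P(1) = (-11*(-18))*(-6/5 + 4*1²) = 198*(-6/5 + 4*1) = 198*(-6/5 + 4) = 198*(14/5) = 2772/5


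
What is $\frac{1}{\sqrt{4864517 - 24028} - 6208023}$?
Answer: $- \frac{6208023}{38539544728040} - \frac{\sqrt{4840489}}{38539544728040} \approx -1.6114 \cdot 10^{-7}$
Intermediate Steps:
$\frac{1}{\sqrt{4864517 - 24028} - 6208023} = \frac{1}{\sqrt{4840489} - 6208023} = \frac{1}{-6208023 + \sqrt{4840489}}$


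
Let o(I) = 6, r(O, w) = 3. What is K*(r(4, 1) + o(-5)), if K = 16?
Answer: 144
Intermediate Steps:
K*(r(4, 1) + o(-5)) = 16*(3 + 6) = 16*9 = 144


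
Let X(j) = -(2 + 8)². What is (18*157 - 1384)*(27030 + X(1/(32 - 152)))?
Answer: 38833060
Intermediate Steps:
X(j) = -100 (X(j) = -1*10² = -1*100 = -100)
(18*157 - 1384)*(27030 + X(1/(32 - 152))) = (18*157 - 1384)*(27030 - 100) = (2826 - 1384)*26930 = 1442*26930 = 38833060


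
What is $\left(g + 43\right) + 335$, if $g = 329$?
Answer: $707$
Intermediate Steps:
$\left(g + 43\right) + 335 = \left(329 + 43\right) + 335 = 372 + 335 = 707$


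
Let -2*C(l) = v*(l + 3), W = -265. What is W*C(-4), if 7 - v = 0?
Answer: -1855/2 ≈ -927.50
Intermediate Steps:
v = 7 (v = 7 - 1*0 = 7 + 0 = 7)
C(l) = -21/2 - 7*l/2 (C(l) = -7*(l + 3)/2 = -7*(3 + l)/2 = -(21 + 7*l)/2 = -21/2 - 7*l/2)
W*C(-4) = -265*(-21/2 - 7/2*(-4)) = -265*(-21/2 + 14) = -265*7/2 = -1855/2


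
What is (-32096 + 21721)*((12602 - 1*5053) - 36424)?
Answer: 299578125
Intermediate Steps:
(-32096 + 21721)*((12602 - 1*5053) - 36424) = -10375*((12602 - 5053) - 36424) = -10375*(7549 - 36424) = -10375*(-28875) = 299578125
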